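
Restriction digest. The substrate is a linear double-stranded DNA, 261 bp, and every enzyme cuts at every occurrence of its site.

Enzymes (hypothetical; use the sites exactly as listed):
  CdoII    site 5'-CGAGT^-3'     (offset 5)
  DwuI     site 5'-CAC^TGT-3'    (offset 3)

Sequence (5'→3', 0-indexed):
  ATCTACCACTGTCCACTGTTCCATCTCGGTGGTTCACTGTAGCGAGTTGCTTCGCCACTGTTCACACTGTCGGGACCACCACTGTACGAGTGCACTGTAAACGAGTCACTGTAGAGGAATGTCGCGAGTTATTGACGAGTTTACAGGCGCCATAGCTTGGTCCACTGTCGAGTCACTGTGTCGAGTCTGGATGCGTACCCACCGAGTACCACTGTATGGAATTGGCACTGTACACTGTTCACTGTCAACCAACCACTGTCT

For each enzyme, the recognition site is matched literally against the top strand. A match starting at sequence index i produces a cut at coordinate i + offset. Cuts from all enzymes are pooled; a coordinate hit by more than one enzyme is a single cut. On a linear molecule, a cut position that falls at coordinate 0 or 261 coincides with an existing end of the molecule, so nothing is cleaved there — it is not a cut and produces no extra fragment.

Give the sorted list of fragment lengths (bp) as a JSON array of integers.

[3,3,4,5,5,7,7,7,8,9,9,9,10,10,11,11,11,14,15,16,20,21,21,25]

Scan for sites:
  CdoII (CGAGT, off=5): starts [42, 86, 101, 124, 135, 168, 181, 202] → cuts [47, 91, 106, 129, 140, 173, 186, 207]
  DwuI (CACTGT, off=3): starts [6, 13, 34, 55, 64, 79, 92, 106, 162, 173, 209, 225, 232, 239, 253] → cuts [9, 16, 37, 58, 67, 82, 95, 109, 165, 176, 212, 228, 235, 242, 256]

All cut coordinates (distinct, sorted): [9, 16, 37, 47, 58, 67, 82, 91, 95, 106, 109, 129, 140, 165, 173, 176, 186, 207, 212, 228, 235, 242, 256]

Fragment lengths:
  [0,9): 9 bp
  [9,16): 7 bp
  [16,37): 21 bp
  [37,47): 10 bp
  [47,58): 11 bp
  [58,67): 9 bp
  [67,82): 15 bp
  [82,91): 9 bp
  [91,95): 4 bp
  [95,106): 11 bp
  [106,109): 3 bp
  [109,129): 20 bp
  [129,140): 11 bp
  [140,165): 25 bp
  [165,173): 8 bp
  [173,176): 3 bp
  [176,186): 10 bp
  [186,207): 21 bp
  [207,212): 5 bp
  [212,228): 16 bp
  [228,235): 7 bp
  [235,242): 7 bp
  [242,256): 14 bp
  [256,261): 5 bp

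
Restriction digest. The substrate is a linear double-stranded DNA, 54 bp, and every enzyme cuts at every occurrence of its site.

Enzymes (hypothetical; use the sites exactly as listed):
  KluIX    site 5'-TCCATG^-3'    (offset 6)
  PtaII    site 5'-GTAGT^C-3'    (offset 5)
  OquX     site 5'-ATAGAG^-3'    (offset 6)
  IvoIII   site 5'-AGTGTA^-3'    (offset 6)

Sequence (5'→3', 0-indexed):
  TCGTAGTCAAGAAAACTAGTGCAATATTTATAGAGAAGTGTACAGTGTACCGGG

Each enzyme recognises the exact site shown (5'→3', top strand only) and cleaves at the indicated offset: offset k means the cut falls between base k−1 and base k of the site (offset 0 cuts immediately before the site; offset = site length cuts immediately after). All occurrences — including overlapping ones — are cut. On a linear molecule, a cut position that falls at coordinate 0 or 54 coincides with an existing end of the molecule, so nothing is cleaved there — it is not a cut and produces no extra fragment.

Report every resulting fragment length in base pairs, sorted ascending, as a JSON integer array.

Per-enzyme occurrences:
  KluIX (TCCATG, off=6): no sites
  PtaII (GTAGTC, off=5): starts [2] → cuts [7]
  OquX (ATAGAG, off=6): starts [29] → cuts [35]
  IvoIII (AGTGTA, off=6): starts [36, 43] → cuts [42, 49]

All cut coordinates (distinct, sorted): [7, 35, 42, 49]

Fragment lengths:
  [0,7): 7 bp
  [7,35): 28 bp
  [35,42): 7 bp
  [42,49): 7 bp
  [49,54): 5 bp

[5,7,7,7,28]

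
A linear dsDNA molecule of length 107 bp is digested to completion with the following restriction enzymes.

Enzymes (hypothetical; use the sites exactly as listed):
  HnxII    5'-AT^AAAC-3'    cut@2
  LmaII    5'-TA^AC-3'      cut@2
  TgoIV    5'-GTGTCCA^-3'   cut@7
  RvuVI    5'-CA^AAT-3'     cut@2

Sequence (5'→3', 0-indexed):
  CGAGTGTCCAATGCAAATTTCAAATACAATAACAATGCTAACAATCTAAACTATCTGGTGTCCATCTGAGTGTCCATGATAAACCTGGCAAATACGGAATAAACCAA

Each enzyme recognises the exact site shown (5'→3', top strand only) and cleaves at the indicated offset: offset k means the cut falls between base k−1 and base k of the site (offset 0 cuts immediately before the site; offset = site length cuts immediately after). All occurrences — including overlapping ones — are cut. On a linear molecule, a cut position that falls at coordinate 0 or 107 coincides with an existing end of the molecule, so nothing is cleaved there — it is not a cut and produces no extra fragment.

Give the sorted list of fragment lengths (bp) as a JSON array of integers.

[4,5,7,7,9,9,10,10,10,12,24]

Per-enzyme occurrences:
  HnxII ATAAAC/2: at [78, 98] ⇒ [80, 100]
  LmaII TAAC/2: at [29, 38] ⇒ [31, 40]
  TgoIV GTGTCCA/7: at [3, 57, 69] ⇒ [10, 64, 76]
  RvuVI CAAAT/2: at [13, 20, 88] ⇒ [15, 22, 90]

All cut coordinates (distinct, sorted): [10, 15, 22, 31, 40, 64, 76, 80, 90, 100]

Fragments:
  [0,10): 10 bp
  [10,15): 5 bp
  [15,22): 7 bp
  [22,31): 9 bp
  [31,40): 9 bp
  [40,64): 24 bp
  [64,76): 12 bp
  [76,80): 4 bp
  [80,90): 10 bp
  [90,100): 10 bp
  [100,107): 7 bp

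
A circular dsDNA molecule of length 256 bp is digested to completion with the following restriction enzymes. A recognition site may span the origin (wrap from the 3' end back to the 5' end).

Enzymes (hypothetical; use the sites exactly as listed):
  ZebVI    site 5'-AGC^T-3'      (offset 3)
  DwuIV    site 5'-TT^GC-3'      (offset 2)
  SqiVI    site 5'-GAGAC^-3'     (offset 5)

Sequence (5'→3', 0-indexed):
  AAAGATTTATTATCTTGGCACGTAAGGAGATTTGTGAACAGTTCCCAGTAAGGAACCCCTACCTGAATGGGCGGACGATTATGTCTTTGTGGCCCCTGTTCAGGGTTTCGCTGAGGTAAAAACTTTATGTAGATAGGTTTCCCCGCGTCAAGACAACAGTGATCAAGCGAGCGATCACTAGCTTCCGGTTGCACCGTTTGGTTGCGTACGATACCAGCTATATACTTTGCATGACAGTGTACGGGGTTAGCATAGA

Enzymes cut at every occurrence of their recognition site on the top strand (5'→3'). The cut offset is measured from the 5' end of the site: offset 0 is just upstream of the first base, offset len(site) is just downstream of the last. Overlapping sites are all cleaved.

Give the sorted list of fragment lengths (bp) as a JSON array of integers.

Scan for sites:
  ZebVI AGCT/3: at [179, 215] ⇒ [182, 218]
  DwuIV TTGC/2: at [188, 201, 226] ⇒ [190, 203, 228]
  SqiVI (GAGAC, off=5): no sites

Pooled cuts: [182, 190, 203, 218, 228]

Fragment lengths:
  182→190: 8 bp
  190→203: 13 bp
  203→218: 15 bp
  218→228: 10 bp
  228→182 (wrap): 256-228+182 = 210 bp

[8,10,13,15,210]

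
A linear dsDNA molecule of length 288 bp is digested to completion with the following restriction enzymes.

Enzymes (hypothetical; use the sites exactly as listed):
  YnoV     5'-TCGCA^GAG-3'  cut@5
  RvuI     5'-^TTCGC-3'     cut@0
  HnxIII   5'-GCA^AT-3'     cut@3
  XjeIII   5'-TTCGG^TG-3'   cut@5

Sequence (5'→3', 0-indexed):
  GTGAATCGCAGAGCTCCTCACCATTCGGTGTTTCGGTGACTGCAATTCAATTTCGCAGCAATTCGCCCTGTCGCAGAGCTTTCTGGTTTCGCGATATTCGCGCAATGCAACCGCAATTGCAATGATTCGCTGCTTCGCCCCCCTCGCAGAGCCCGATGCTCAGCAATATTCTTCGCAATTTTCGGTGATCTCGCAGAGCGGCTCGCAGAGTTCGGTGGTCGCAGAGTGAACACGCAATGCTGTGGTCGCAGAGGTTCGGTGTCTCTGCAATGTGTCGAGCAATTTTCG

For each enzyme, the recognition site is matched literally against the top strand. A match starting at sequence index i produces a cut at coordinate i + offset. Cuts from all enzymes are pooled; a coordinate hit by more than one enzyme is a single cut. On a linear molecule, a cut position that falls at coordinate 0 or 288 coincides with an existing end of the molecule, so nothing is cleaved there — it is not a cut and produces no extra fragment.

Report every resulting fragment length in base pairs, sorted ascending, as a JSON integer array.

[1,4,6,6,6,7,7,8,8,8,8,8,8,8,9,9,9,10,10,10,11,12,12,12,13,14,14,15,17,18]

Scan for sites:
  YnoV (TCGCAGAG, off=5): starts [5, 70, 143, 190, 202, 218, 245] → cuts [10, 75, 148, 195, 207, 223, 250]
  RvuI (TTCGC, off=0): starts [51, 61, 87, 96, 125, 133, 171] → cuts [51, 61, 87, 96, 125, 133, 171]
  HnxIII (GCAAT, off=3): starts [41, 57, 101, 112, 118, 162, 174, 233, 266, 278] → cuts [44, 60, 104, 115, 121, 165, 177, 236, 269, 281]
  XjeIII (TTCGGTG, off=5): starts [23, 31, 180, 210, 254] → cuts [28, 36, 185, 215, 259]

Pooled cuts: [10, 28, 36, 44, 51, 60, 61, 75, 87, 96, 104, 115, 121, 125, 133, 148, 165, 171, 177, 185, 195, 207, 215, 223, 236, 250, 259, 269, 281]

Fragment lengths:
  [0,10): 10 bp
  [10,28): 18 bp
  [28,36): 8 bp
  [36,44): 8 bp
  [44,51): 7 bp
  [51,60): 9 bp
  [60,61): 1 bp
  [61,75): 14 bp
  [75,87): 12 bp
  [87,96): 9 bp
  [96,104): 8 bp
  [104,115): 11 bp
  [115,121): 6 bp
  [121,125): 4 bp
  [125,133): 8 bp
  [133,148): 15 bp
  [148,165): 17 bp
  [165,171): 6 bp
  [171,177): 6 bp
  [177,185): 8 bp
  [185,195): 10 bp
  [195,207): 12 bp
  [207,215): 8 bp
  [215,223): 8 bp
  [223,236): 13 bp
  [236,250): 14 bp
  [250,259): 9 bp
  [259,269): 10 bp
  [269,281): 12 bp
  [281,288): 7 bp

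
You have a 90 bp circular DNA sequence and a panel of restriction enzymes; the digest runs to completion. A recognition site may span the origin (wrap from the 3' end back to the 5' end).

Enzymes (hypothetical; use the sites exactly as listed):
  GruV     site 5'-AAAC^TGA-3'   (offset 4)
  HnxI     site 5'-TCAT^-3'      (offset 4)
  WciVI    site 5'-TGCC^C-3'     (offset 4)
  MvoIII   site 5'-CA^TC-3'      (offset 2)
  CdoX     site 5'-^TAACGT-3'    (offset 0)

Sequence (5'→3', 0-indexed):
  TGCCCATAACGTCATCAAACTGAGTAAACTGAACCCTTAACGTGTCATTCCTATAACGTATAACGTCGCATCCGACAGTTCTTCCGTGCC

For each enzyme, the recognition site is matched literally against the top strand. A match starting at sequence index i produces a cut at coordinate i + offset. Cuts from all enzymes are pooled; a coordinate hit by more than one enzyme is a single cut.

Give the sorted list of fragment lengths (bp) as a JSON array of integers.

[1,2,5,5,7,8,8,9,10,11,24]

Site scan:
  GruV AAACTGA/4: at [16, 25] ⇒ [20, 29]
  HnxI TCAT/4: at [11, 44] ⇒ [15, 48]
  WciVI TGCCC/4: at [0] ⇒ [4]
  MvoIII CATC/2: at [12, 68] ⇒ [14, 70]
  CdoX TAACGT/0: at [6, 37, 53, 60] ⇒ [6, 37, 53, 60]

Pooled cuts: [4, 6, 14, 15, 20, 29, 37, 48, 53, 60, 70]

Fragments:
  4→6: 2 bp
  6→14: 8 bp
  14→15: 1 bp
  15→20: 5 bp
  20→29: 9 bp
  29→37: 8 bp
  37→48: 11 bp
  48→53: 5 bp
  53→60: 7 bp
  60→70: 10 bp
  70→4 (wrap): 90-70+4 = 24 bp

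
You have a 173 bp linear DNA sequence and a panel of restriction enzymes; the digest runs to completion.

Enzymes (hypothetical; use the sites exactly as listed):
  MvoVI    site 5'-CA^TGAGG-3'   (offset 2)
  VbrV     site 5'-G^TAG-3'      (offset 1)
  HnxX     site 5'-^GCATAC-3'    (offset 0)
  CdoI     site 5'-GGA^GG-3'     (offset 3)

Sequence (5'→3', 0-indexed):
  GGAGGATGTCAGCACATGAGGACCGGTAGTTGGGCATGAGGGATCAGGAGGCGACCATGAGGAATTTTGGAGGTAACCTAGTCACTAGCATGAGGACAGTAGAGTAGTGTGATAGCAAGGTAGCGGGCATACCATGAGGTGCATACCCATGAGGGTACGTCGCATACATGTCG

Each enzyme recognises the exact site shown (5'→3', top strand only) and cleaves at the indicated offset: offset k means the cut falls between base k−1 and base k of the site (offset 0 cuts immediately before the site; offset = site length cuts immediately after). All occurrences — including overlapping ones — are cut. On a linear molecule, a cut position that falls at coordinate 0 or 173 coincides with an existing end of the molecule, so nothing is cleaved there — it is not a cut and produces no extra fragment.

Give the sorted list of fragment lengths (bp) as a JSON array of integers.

[3,5,6,6,8,8,9,9,10,10,12,12,13,13,14,16,19]

Site scan:
  MvoVI (CATGAGG, off=2): starts [14, 34, 55, 88, 132, 147] → cuts [16, 36, 57, 90, 134, 149]
  VbrV (GTAG, off=1): starts [25, 98, 103, 119] → cuts [26, 99, 104, 120]
  HnxX (GCATAC, off=0): starts [126, 140, 161] → cuts [126, 140, 161]
  CdoI (GGAGG, off=3): starts [0, 46, 68] → cuts [3, 49, 71]

Pooled cuts: [3, 16, 26, 36, 49, 57, 71, 90, 99, 104, 120, 126, 134, 140, 149, 161]

Fragments:
  [0,3): 3 bp
  [3,16): 13 bp
  [16,26): 10 bp
  [26,36): 10 bp
  [36,49): 13 bp
  [49,57): 8 bp
  [57,71): 14 bp
  [71,90): 19 bp
  [90,99): 9 bp
  [99,104): 5 bp
  [104,120): 16 bp
  [120,126): 6 bp
  [126,134): 8 bp
  [134,140): 6 bp
  [140,149): 9 bp
  [149,161): 12 bp
  [161,173): 12 bp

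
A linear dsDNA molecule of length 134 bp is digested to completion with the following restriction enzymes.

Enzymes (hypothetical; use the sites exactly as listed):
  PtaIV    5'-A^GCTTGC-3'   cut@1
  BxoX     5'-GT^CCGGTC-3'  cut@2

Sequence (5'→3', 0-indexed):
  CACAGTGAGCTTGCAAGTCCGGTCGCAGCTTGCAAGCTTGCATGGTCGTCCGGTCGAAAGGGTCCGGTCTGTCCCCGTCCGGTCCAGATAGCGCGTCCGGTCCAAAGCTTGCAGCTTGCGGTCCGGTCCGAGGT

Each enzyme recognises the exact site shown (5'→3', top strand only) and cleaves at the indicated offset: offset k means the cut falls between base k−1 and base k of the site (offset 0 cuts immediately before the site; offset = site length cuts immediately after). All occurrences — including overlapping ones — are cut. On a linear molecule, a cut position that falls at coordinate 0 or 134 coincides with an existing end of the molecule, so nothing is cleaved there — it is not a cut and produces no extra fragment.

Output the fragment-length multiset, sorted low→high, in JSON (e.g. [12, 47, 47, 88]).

Site scan:
  PtaIV (AGCTTGC, off=1): starts [7, 26, 34, 105, 112] → cuts [8, 27, 35, 106, 113]
  BxoX (GTCCGGTC, off=2): starts [16, 47, 61, 76, 94, 120] → cuts [18, 49, 63, 78, 96, 122]

Pooled cuts: [8, 18, 27, 35, 49, 63, 78, 96, 106, 113, 122]

Fragment lengths:
  [0,8): 8 bp
  [8,18): 10 bp
  [18,27): 9 bp
  [27,35): 8 bp
  [35,49): 14 bp
  [49,63): 14 bp
  [63,78): 15 bp
  [78,96): 18 bp
  [96,106): 10 bp
  [106,113): 7 bp
  [113,122): 9 bp
  [122,134): 12 bp

[7,8,8,9,9,10,10,12,14,14,15,18]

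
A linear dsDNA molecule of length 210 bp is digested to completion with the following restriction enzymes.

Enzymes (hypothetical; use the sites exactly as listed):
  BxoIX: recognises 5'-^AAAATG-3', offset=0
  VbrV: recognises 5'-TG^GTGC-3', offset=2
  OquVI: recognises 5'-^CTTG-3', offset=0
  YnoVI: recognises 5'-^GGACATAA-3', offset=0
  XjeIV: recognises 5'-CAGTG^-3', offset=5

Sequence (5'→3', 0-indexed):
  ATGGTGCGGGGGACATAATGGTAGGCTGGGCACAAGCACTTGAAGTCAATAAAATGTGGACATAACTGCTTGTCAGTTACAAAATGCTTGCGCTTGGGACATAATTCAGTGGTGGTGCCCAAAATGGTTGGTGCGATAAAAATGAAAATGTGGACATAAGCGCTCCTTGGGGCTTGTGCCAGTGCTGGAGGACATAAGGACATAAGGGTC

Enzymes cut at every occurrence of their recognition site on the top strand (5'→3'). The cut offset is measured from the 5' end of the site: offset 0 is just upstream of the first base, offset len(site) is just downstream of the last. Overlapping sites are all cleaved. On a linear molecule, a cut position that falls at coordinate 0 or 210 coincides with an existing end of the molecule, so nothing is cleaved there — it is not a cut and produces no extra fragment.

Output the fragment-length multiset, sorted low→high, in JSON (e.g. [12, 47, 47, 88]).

Scan for sites:
  BxoIX AAAATG/0: at [50, 80, 120, 138, 144] ⇒ [50, 80, 120, 138, 144]
  VbrV TGGTGC/2: at [1, 112, 128] ⇒ [3, 114, 130]
  OquVI CTTG/0: at [38, 68, 86, 92, 165, 172] ⇒ [38, 68, 86, 92, 165, 172]
  YnoVI GGACATAA/0: at [10, 57, 96, 151, 189, 197] ⇒ [10, 57, 96, 151, 189, 197]
  XjeIV CAGTG/5: at [106, 179] ⇒ [111, 184]

All cut coordinates (distinct, sorted): [3, 10, 38, 50, 57, 68, 80, 86, 92, 96, 111, 114, 120, 130, 138, 144, 151, 165, 172, 184, 189, 197]

Fragment lengths:
  [0,3): 3 bp
  [3,10): 7 bp
  [10,38): 28 bp
  [38,50): 12 bp
  [50,57): 7 bp
  [57,68): 11 bp
  [68,80): 12 bp
  [80,86): 6 bp
  [86,92): 6 bp
  [92,96): 4 bp
  [96,111): 15 bp
  [111,114): 3 bp
  [114,120): 6 bp
  [120,130): 10 bp
  [130,138): 8 bp
  [138,144): 6 bp
  [144,151): 7 bp
  [151,165): 14 bp
  [165,172): 7 bp
  [172,184): 12 bp
  [184,189): 5 bp
  [189,197): 8 bp
  [197,210): 13 bp

[3,3,4,5,6,6,6,6,7,7,7,7,8,8,10,11,12,12,12,13,14,15,28]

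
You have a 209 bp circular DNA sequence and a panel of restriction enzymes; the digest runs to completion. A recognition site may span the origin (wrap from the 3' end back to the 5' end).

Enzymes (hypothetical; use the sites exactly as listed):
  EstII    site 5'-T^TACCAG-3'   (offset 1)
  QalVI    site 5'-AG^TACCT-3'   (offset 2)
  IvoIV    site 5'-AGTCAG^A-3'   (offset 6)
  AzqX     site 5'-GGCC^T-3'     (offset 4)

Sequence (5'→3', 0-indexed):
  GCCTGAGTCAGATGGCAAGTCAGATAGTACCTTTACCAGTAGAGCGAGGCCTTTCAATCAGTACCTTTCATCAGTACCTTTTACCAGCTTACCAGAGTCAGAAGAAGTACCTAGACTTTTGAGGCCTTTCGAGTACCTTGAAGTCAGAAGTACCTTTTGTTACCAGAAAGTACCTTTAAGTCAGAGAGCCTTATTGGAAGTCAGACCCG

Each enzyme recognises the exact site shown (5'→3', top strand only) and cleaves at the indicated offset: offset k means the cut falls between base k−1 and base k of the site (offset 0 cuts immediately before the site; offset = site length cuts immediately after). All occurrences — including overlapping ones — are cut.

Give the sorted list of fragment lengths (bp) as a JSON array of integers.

[3,4,6,6,7,7,8,8,8,10,10,10,12,12,13,14,14,18,19,20]

Per-enzyme occurrences:
  EstII TTACCAG/1: at [32, 80, 88, 159] ⇒ [33, 81, 89, 160]
  QalVI AGTACCT/2: at [25, 59, 72, 105, 131, 148, 168] ⇒ [27, 61, 74, 107, 133, 150, 170]
  IvoIV AGTCAGA/6: at [5, 17, 95, 141, 178, 198] ⇒ [11, 23, 101, 147, 184, 204]
  AzqX GGCCT/4: at [47, 122, 208] ⇒ [3, 51, 126]

Pooled cuts: [3, 11, 23, 27, 33, 51, 61, 74, 81, 89, 101, 107, 126, 133, 147, 150, 160, 170, 184, 204]

Fragment lengths:
  3→11: 8 bp
  11→23: 12 bp
  23→27: 4 bp
  27→33: 6 bp
  33→51: 18 bp
  51→61: 10 bp
  61→74: 13 bp
  74→81: 7 bp
  81→89: 8 bp
  89→101: 12 bp
  101→107: 6 bp
  107→126: 19 bp
  126→133: 7 bp
  133→147: 14 bp
  147→150: 3 bp
  150→160: 10 bp
  160→170: 10 bp
  170→184: 14 bp
  184→204: 20 bp
  204→3 (wrap): 209-204+3 = 8 bp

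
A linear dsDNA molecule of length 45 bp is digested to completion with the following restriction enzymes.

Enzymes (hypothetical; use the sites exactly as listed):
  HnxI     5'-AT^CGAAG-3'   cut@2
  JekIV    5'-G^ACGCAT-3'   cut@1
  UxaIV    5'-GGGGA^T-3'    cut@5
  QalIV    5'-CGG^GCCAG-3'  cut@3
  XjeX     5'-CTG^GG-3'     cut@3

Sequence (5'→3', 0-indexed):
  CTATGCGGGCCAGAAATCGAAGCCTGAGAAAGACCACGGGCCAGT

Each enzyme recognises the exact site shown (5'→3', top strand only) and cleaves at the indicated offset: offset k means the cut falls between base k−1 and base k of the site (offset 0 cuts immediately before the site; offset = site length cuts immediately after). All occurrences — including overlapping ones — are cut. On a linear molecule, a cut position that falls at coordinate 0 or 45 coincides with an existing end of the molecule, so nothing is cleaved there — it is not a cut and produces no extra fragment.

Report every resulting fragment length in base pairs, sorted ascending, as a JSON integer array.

Scan for sites:
  HnxI (ATCGAAG, off=2): starts [15] → cuts [17]
  JekIV (GACGCAT, off=1): no sites
  UxaIV (GGGGAT, off=5): no sites
  QalIV (CGGGCCAG, off=3): starts [5, 36] → cuts [8, 39]
  XjeX (CTGGG, off=3): no sites

Pooled cuts: [8, 17, 39]

Fragment lengths:
  [0,8): 8 bp
  [8,17): 9 bp
  [17,39): 22 bp
  [39,45): 6 bp

[6,8,9,22]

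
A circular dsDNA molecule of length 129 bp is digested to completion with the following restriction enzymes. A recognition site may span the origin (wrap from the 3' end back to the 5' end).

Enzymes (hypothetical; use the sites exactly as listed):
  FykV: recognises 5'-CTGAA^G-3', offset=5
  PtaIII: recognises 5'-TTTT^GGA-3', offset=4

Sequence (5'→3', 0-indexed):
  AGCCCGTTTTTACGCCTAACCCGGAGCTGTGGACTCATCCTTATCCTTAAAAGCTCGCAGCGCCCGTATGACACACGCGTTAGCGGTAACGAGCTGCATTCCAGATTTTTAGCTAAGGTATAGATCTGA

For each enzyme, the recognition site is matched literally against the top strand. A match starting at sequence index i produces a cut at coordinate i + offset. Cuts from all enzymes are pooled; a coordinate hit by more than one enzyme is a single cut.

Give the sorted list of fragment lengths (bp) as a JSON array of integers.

Scan for sites:
  FykV CTGAAG/5: at [125] ⇒ [1]
  PtaIII (TTTTGGA, off=4): no sites

Pooled cuts: [1]

Fragment lengths:
  1→1 (wrap): 129-1+1 = 129 bp

[129]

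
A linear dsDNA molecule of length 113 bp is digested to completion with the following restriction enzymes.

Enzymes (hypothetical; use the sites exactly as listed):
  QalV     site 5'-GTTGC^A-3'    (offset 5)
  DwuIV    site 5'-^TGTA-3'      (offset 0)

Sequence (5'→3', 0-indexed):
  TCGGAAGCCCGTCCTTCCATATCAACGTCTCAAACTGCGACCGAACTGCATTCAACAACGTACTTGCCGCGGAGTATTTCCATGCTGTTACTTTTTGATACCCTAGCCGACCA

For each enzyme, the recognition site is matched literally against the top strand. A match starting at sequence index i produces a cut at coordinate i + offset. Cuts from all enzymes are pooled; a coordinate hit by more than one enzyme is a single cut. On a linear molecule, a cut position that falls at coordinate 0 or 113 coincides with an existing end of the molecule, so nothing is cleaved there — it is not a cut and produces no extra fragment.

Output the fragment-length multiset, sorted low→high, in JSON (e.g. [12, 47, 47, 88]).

[113]

Scan for sites:
  QalV (GTTGCA, off=5): no sites
  DwuIV (TGTA, off=0): no sites

Pooled cuts: ∅

Fragment lengths:
  no cuts → one linear fragment of 113 bp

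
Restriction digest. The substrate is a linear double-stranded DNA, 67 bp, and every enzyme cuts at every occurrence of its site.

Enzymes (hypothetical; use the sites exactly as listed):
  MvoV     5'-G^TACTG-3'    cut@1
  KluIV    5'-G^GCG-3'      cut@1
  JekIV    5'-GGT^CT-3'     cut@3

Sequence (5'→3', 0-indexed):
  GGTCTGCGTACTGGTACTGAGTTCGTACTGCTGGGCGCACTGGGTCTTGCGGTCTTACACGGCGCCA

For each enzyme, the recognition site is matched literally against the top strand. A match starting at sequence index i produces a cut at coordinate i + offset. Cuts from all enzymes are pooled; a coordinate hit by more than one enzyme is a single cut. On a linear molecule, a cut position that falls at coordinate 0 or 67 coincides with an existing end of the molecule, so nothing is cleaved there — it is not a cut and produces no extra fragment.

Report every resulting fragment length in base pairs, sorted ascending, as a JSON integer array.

Per-enzyme occurrences:
  MvoV GTACTG/1: at [7, 13, 24] ⇒ [8, 14, 25]
  KluIV GGCG/1: at [33, 60] ⇒ [34, 61]
  JekIV GGTCT/3: at [0, 42, 50] ⇒ [3, 45, 53]

Pooled cuts: [3, 8, 14, 25, 34, 45, 53, 61]

Fragment lengths:
  [0,3): 3 bp
  [3,8): 5 bp
  [8,14): 6 bp
  [14,25): 11 bp
  [25,34): 9 bp
  [34,45): 11 bp
  [45,53): 8 bp
  [53,61): 8 bp
  [61,67): 6 bp

[3,5,6,6,8,8,9,11,11]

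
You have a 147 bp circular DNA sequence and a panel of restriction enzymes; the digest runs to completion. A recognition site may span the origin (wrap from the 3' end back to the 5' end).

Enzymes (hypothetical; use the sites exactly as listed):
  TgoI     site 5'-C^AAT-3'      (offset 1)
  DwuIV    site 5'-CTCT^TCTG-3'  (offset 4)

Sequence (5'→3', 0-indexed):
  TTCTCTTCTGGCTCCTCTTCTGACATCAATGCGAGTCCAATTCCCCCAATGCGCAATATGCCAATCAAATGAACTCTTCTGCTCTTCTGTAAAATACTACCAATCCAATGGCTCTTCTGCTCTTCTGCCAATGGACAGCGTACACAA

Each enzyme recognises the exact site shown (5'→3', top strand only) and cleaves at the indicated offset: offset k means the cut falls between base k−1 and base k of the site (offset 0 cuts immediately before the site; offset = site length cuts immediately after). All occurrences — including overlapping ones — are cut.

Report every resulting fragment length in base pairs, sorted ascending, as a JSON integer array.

Per-enzyme occurrences:
  TgoI CAAT/1: at [26, 37, 46, 53, 61, 100, 105, 128, 144] ⇒ [27, 38, 47, 54, 62, 101, 106, 129, 145]
  DwuIV CTCTTCTG/4: at [2, 14, 73, 81, 111, 119] ⇒ [6, 18, 77, 85, 115, 123]

All cut coordinates (distinct, sorted): [6, 18, 27, 38, 47, 54, 62, 77, 85, 101, 106, 115, 123, 129, 145]

Fragments:
  6→18: 12 bp
  18→27: 9 bp
  27→38: 11 bp
  38→47: 9 bp
  47→54: 7 bp
  54→62: 8 bp
  62→77: 15 bp
  77→85: 8 bp
  85→101: 16 bp
  101→106: 5 bp
  106→115: 9 bp
  115→123: 8 bp
  123→129: 6 bp
  129→145: 16 bp
  145→6 (wrap): 147-145+6 = 8 bp

[5,6,7,8,8,8,8,9,9,9,11,12,15,16,16]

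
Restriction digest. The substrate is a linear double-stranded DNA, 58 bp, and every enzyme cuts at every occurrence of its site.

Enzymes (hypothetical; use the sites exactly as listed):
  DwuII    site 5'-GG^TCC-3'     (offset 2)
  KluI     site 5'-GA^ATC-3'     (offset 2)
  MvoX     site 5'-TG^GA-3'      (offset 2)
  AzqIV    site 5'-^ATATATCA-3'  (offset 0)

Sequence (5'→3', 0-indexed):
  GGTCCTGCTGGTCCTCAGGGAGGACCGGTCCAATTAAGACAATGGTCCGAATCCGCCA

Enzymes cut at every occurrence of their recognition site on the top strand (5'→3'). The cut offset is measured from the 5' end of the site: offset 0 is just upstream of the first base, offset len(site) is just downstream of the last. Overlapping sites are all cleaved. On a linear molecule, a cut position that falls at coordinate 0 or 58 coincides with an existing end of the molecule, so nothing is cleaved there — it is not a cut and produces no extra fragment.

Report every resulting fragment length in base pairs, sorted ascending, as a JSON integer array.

Per-enzyme occurrences:
  DwuII GGTCC/2: at [0, 9, 26, 43] ⇒ [2, 11, 28, 45]
  KluI GAATC/2: at [48] ⇒ [50]
  MvoX (TGGA, off=2): no sites
  AzqIV (ATATATCA, off=0): no sites

All cut coordinates (distinct, sorted): [2, 11, 28, 45, 50]

Fragment lengths:
  [0,2): 2 bp
  [2,11): 9 bp
  [11,28): 17 bp
  [28,45): 17 bp
  [45,50): 5 bp
  [50,58): 8 bp

[2,5,8,9,17,17]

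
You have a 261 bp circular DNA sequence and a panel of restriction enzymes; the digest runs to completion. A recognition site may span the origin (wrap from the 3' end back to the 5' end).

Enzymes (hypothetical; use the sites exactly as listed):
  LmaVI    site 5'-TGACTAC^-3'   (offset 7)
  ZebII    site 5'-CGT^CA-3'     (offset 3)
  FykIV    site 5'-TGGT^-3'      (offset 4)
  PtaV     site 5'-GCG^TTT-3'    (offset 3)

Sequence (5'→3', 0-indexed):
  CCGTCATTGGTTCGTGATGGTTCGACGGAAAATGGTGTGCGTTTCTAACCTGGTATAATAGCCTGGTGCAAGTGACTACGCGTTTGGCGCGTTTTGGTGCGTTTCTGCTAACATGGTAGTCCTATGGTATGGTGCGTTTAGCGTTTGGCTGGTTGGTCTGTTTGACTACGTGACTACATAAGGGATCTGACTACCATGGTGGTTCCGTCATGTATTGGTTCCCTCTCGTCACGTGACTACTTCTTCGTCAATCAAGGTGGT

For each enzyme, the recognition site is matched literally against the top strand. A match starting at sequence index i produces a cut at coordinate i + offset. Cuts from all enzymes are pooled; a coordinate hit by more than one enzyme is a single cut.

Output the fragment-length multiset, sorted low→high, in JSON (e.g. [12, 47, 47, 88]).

[3,3,3,3,4,4,5,5,5,6,7,7,7,8,8,9,10,10,10,11,11,11,12,12,13,13,13,15,16,17]

Per-enzyme occurrences:
  LmaVI (TGACTAC, off=7): starts [72, 162, 170, 187, 233] → cuts [79, 169, 177, 194, 240]
  ZebII (CGTCA, off=3): starts [1, 205, 226, 245] → cuts [4, 208, 229, 248]
  FykIV (TGGT, off=4): starts [7, 17, 32, 50, 63, 94, 113, 124, 129, 149, 153, 196, 199, 215, 257] → cuts [0, 11, 21, 36, 54, 67, 98, 117, 128, 133, 153, 157, 200, 203, 219]
  PtaV (GCGTTT, off=3): starts [38, 79, 88, 98, 133, 140] → cuts [41, 82, 91, 101, 136, 143]

Pooled cuts: [0, 4, 11, 21, 36, 41, 54, 67, 79, 82, 91, 98, 101, 117, 128, 133, 136, 143, 153, 157, 169, 177, 194, 200, 203, 208, 219, 229, 240, 248]

Fragment lengths:
  0→4: 4 bp
  4→11: 7 bp
  11→21: 10 bp
  21→36: 15 bp
  36→41: 5 bp
  41→54: 13 bp
  54→67: 13 bp
  67→79: 12 bp
  79→82: 3 bp
  82→91: 9 bp
  91→98: 7 bp
  98→101: 3 bp
  101→117: 16 bp
  117→128: 11 bp
  128→133: 5 bp
  133→136: 3 bp
  136→143: 7 bp
  143→153: 10 bp
  153→157: 4 bp
  157→169: 12 bp
  169→177: 8 bp
  177→194: 17 bp
  194→200: 6 bp
  200→203: 3 bp
  203→208: 5 bp
  208→219: 11 bp
  219→229: 10 bp
  229→240: 11 bp
  240→248: 8 bp
  248→0 (wrap): 261-248+0 = 13 bp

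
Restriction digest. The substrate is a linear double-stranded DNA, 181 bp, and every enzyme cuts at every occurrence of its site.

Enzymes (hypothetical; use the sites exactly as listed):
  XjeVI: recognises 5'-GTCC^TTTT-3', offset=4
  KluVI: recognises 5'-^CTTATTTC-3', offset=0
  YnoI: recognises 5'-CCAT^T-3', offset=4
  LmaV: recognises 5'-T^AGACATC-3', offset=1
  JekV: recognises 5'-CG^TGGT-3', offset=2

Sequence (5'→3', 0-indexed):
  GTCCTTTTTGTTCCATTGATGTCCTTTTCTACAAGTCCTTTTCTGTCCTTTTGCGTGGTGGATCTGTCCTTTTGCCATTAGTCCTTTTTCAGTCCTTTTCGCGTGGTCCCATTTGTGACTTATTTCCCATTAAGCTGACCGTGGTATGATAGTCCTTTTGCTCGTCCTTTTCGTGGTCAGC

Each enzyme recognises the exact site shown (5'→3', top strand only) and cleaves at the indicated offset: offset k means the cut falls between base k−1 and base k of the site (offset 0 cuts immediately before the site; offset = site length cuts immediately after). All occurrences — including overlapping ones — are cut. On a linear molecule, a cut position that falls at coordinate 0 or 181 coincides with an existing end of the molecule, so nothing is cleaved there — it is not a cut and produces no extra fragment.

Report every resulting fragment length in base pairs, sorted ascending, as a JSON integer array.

[4,6,6,6,7,8,8,8,9,9,10,11,11,12,12,12,14,14,14]

Per-enzyme occurrences:
  XjeVI GTCCTTTT/4: at [0, 20, 34, 44, 65, 80, 91, 151, 163] ⇒ [4, 24, 38, 48, 69, 84, 95, 155, 167]
  KluVI CTTATTTC/0: at [118] ⇒ [118]
  YnoI CCATT/4: at [12, 74, 108, 126] ⇒ [16, 78, 112, 130]
  LmaV (TAGACATC, off=1): no sites
  JekV CGTGGT/2: at [53, 101, 139, 171] ⇒ [55, 103, 141, 173]

Pooled cuts: [4, 16, 24, 38, 48, 55, 69, 78, 84, 95, 103, 112, 118, 130, 141, 155, 167, 173]

Fragment lengths:
  [0,4): 4 bp
  [4,16): 12 bp
  [16,24): 8 bp
  [24,38): 14 bp
  [38,48): 10 bp
  [48,55): 7 bp
  [55,69): 14 bp
  [69,78): 9 bp
  [78,84): 6 bp
  [84,95): 11 bp
  [95,103): 8 bp
  [103,112): 9 bp
  [112,118): 6 bp
  [118,130): 12 bp
  [130,141): 11 bp
  [141,155): 14 bp
  [155,167): 12 bp
  [167,173): 6 bp
  [173,181): 8 bp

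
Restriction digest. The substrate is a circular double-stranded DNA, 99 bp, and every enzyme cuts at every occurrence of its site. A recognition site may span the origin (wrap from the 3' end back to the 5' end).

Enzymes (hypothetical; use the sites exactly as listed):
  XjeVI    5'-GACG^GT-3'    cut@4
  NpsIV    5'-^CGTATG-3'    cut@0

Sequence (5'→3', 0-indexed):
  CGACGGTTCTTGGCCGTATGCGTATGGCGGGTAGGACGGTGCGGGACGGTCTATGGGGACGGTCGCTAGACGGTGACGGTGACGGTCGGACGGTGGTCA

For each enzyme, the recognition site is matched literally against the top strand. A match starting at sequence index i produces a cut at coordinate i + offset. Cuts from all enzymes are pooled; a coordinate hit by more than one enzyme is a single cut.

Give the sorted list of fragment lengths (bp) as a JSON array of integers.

[6,6,6,8,9,10,11,12,13,18]

Per-enzyme occurrences:
  XjeVI (GACGGT, off=4): starts [1, 34, 44, 57, 68, 74, 80, 88] → cuts [5, 38, 48, 61, 72, 78, 84, 92]
  NpsIV (CGTATG, off=0): starts [14, 20] → cuts [14, 20]

All cut coordinates (distinct, sorted): [5, 14, 20, 38, 48, 61, 72, 78, 84, 92]

Fragment lengths:
  5→14: 9 bp
  14→20: 6 bp
  20→38: 18 bp
  38→48: 10 bp
  48→61: 13 bp
  61→72: 11 bp
  72→78: 6 bp
  78→84: 6 bp
  84→92: 8 bp
  92→5 (wrap): 99-92+5 = 12 bp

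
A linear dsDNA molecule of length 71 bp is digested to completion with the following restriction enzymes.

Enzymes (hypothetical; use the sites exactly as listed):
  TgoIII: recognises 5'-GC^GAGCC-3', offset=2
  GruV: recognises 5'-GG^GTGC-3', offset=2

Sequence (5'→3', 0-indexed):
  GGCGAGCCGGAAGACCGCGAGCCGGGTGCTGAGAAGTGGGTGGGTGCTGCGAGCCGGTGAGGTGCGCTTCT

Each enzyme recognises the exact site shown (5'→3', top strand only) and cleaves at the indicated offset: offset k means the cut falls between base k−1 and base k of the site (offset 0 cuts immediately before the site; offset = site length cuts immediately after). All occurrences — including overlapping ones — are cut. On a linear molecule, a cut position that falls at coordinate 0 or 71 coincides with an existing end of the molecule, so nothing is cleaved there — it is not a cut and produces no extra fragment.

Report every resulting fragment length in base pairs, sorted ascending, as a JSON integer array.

Scan for sites:
  TgoIII GCGAGCC/2: at [1, 16, 48] ⇒ [3, 18, 50]
  GruV GGGTGC/2: at [23, 41] ⇒ [25, 43]

Pooled cuts: [3, 18, 25, 43, 50]

Fragments:
  [0,3): 3 bp
  [3,18): 15 bp
  [18,25): 7 bp
  [25,43): 18 bp
  [43,50): 7 bp
  [50,71): 21 bp

[3,7,7,15,18,21]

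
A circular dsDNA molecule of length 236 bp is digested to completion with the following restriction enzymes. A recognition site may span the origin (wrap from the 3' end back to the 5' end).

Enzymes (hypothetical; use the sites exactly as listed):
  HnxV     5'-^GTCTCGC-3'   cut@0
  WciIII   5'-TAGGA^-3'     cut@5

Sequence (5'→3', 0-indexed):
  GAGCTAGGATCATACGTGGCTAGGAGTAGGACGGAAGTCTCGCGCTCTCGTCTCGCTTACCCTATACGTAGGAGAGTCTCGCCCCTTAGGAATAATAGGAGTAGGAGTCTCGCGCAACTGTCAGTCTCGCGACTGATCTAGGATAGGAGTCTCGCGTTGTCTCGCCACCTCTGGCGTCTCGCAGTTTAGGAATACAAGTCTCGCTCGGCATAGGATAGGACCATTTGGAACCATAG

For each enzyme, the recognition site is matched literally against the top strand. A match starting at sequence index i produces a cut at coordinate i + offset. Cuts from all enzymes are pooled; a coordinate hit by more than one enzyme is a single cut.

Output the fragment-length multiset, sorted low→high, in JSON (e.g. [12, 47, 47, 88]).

[2,5,5,5,6,6,6,7,9,10,13,16,16,16,17,17,18,18,20,24]

Site scan:
  HnxV GTCTCGC/0: at [36, 49, 75, 106, 123, 148, 158, 175, 197] ⇒ [36, 49, 75, 106, 123, 148, 158, 175, 197]
  WciIII TAGGA/5: at [4, 20, 26, 68, 86, 95, 101, 138, 143, 186, 210, 215, 233] ⇒ [2, 9, 25, 31, 73, 91, 100, 106, 143, 148, 191, 215, 220]

All cut coordinates (distinct, sorted): [2, 9, 25, 31, 36, 49, 73, 75, 91, 100, 106, 123, 143, 148, 158, 175, 191, 197, 215, 220]

Fragment lengths:
  2→9: 7 bp
  9→25: 16 bp
  25→31: 6 bp
  31→36: 5 bp
  36→49: 13 bp
  49→73: 24 bp
  73→75: 2 bp
  75→91: 16 bp
  91→100: 9 bp
  100→106: 6 bp
  106→123: 17 bp
  123→143: 20 bp
  143→148: 5 bp
  148→158: 10 bp
  158→175: 17 bp
  175→191: 16 bp
  191→197: 6 bp
  197→215: 18 bp
  215→220: 5 bp
  220→2 (wrap): 236-220+2 = 18 bp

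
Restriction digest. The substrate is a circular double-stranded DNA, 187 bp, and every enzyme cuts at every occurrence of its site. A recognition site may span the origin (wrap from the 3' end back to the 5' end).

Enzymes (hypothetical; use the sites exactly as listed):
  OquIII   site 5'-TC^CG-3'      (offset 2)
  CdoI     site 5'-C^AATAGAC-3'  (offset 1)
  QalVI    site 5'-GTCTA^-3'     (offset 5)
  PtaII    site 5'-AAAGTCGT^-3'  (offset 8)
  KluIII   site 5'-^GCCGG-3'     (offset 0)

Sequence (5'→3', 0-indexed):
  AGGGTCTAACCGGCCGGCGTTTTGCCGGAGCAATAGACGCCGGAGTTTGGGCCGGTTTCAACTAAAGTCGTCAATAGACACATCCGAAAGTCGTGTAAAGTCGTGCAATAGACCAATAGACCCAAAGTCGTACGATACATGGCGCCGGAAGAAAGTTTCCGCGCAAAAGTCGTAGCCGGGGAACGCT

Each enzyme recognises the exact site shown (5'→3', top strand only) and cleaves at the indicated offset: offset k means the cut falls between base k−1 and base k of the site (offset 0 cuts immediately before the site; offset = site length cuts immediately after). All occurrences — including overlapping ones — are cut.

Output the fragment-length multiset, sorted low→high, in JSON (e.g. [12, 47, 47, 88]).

[1,1,2,4,7,8,8,10,10,11,12,12,12,14,16,17,21,21]

Per-enzyme occurrences:
  OquIII TCCG/2: at [82, 157] ⇒ [84, 159]
  CdoI CAATAGAC/1: at [30, 71, 105, 113] ⇒ [31, 72, 106, 114]
  QalVI GTCTA/5: at [3] ⇒ [8]
  PtaII AAAGTCGT/8: at [63, 86, 96, 123, 165] ⇒ [71, 94, 104, 131, 173]
  KluIII GCCGG/0: at [12, 23, 38, 50, 143, 174] ⇒ [12, 23, 38, 50, 143, 174]

Pooled cuts: [8, 12, 23, 31, 38, 50, 71, 72, 84, 94, 104, 106, 114, 131, 143, 159, 173, 174]

Fragment lengths:
  8→12: 4 bp
  12→23: 11 bp
  23→31: 8 bp
  31→38: 7 bp
  38→50: 12 bp
  50→71: 21 bp
  71→72: 1 bp
  72→84: 12 bp
  84→94: 10 bp
  94→104: 10 bp
  104→106: 2 bp
  106→114: 8 bp
  114→131: 17 bp
  131→143: 12 bp
  143→159: 16 bp
  159→173: 14 bp
  173→174: 1 bp
  174→8 (wrap): 187-174+8 = 21 bp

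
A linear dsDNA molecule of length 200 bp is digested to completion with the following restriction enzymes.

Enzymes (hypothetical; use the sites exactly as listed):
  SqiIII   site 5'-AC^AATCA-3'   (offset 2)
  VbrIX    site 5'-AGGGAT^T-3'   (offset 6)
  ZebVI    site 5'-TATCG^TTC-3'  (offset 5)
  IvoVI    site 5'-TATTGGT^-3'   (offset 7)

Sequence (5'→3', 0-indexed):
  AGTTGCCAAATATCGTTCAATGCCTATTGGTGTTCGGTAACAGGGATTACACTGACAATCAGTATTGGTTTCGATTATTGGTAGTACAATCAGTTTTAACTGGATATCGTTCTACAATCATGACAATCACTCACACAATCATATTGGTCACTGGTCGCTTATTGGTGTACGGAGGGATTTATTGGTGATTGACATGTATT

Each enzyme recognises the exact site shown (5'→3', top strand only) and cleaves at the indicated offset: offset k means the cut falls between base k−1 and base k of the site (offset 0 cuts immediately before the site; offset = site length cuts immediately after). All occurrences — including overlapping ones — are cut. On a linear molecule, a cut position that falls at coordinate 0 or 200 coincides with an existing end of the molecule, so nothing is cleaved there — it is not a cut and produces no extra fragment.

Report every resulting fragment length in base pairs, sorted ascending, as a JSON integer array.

[5,6,8,9,9,12,12,12,13,13,14,15,16,16,18,22]

Scan for sites:
  SqiIII ACAATCA/2: at [54, 85, 113, 122, 134] ⇒ [56, 87, 115, 124, 136]
  VbrIX AGGGATT/6: at [41, 172] ⇒ [47, 178]
  ZebVI TATCGTTC/5: at [10, 104] ⇒ [15, 109]
  IvoVI TATTGGT/7: at [24, 62, 75, 141, 159, 179] ⇒ [31, 69, 82, 148, 166, 186]

Pooled cuts: [15, 31, 47, 56, 69, 82, 87, 109, 115, 124, 136, 148, 166, 178, 186]

Fragment lengths:
  [0,15): 15 bp
  [15,31): 16 bp
  [31,47): 16 bp
  [47,56): 9 bp
  [56,69): 13 bp
  [69,82): 13 bp
  [82,87): 5 bp
  [87,109): 22 bp
  [109,115): 6 bp
  [115,124): 9 bp
  [124,136): 12 bp
  [136,148): 12 bp
  [148,166): 18 bp
  [166,178): 12 bp
  [178,186): 8 bp
  [186,200): 14 bp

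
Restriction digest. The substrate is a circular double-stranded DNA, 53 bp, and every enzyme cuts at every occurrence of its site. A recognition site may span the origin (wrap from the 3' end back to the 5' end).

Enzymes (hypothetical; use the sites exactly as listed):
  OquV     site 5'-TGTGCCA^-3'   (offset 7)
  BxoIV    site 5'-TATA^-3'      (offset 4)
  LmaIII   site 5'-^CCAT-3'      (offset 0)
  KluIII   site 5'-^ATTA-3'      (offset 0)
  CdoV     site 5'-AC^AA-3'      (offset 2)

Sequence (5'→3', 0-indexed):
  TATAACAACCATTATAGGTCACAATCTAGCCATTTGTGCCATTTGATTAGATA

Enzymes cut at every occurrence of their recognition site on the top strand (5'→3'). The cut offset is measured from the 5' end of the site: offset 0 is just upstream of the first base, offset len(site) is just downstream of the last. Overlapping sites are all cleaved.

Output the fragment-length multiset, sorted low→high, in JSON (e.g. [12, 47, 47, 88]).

Site scan:
  OquV (TGTGCCA, off=7): starts [34] → cuts [41]
  BxoIV (TATA, off=4): starts [0, 12, 51] → cuts [2, 4, 16]
  LmaIII (CCAT, off=0): starts [8, 29, 38] → cuts [8, 29, 38]
  KluIII (ATTA, off=0): starts [10, 45] → cuts [10, 45]
  CdoV (ACAA, off=2): starts [4, 20] → cuts [6, 22]

Pooled cuts: [2, 4, 6, 8, 10, 16, 22, 29, 38, 41, 45]

Fragment lengths:
  2→4: 2 bp
  4→6: 2 bp
  6→8: 2 bp
  8→10: 2 bp
  10→16: 6 bp
  16→22: 6 bp
  22→29: 7 bp
  29→38: 9 bp
  38→41: 3 bp
  41→45: 4 bp
  45→2 (wrap): 53-45+2 = 10 bp

[2,2,2,2,3,4,6,6,7,9,10]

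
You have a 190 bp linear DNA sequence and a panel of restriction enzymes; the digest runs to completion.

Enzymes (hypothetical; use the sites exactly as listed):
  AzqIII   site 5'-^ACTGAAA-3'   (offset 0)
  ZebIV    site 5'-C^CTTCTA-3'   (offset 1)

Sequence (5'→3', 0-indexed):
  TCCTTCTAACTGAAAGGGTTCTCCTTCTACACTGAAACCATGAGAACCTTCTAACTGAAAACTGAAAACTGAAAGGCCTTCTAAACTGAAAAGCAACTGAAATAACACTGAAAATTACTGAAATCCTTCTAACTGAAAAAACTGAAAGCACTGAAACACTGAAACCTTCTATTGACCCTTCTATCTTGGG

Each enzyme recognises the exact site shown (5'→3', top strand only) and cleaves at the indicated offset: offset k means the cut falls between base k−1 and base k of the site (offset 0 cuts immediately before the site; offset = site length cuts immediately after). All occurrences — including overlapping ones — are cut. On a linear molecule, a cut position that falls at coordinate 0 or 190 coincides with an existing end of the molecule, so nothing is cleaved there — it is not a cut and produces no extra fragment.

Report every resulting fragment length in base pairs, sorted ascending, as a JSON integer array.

[2,6,6,6,7,7,7,7,8,8,9,9,9,10,10,11,11,12,13,15,17]

Site scan:
  AzqIII ACTGAAA/0: at [8, 30, 53, 60, 67, 84, 95, 106, 116, 131, 140, 149, 157] ⇒ [8, 30, 53, 60, 67, 84, 95, 106, 116, 131, 140, 149, 157]
  ZebIV CCTTCTA/1: at [1, 22, 46, 76, 124, 164, 176] ⇒ [2, 23, 47, 77, 125, 165, 177]

Pooled cuts: [2, 8, 23, 30, 47, 53, 60, 67, 77, 84, 95, 106, 116, 125, 131, 140, 149, 157, 165, 177]

Fragment lengths:
  [0,2): 2 bp
  [2,8): 6 bp
  [8,23): 15 bp
  [23,30): 7 bp
  [30,47): 17 bp
  [47,53): 6 bp
  [53,60): 7 bp
  [60,67): 7 bp
  [67,77): 10 bp
  [77,84): 7 bp
  [84,95): 11 bp
  [95,106): 11 bp
  [106,116): 10 bp
  [116,125): 9 bp
  [125,131): 6 bp
  [131,140): 9 bp
  [140,149): 9 bp
  [149,157): 8 bp
  [157,165): 8 bp
  [165,177): 12 bp
  [177,190): 13 bp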